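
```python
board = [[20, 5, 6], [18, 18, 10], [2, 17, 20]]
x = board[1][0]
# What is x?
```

board[1] = [18, 18, 10]. Taking column 0 of that row yields 18.

18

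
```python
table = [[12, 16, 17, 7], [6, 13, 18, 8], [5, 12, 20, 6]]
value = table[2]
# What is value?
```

table has 3 rows. Row 2 is [5, 12, 20, 6].

[5, 12, 20, 6]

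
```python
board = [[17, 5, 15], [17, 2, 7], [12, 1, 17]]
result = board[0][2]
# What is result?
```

board[0] = [17, 5, 15]. Taking column 2 of that row yields 15.

15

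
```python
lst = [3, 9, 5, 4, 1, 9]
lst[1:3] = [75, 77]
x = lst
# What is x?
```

lst starts as [3, 9, 5, 4, 1, 9] (length 6). The slice lst[1:3] covers indices [1, 2] with values [9, 5]. Replacing that slice with [75, 77] (same length) produces [3, 75, 77, 4, 1, 9].

[3, 75, 77, 4, 1, 9]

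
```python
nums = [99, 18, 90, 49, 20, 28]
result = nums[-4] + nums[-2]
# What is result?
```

nums has length 6. Negative index -4 maps to positive index 6 + (-4) = 2. nums[2] = 90.
nums has length 6. Negative index -2 maps to positive index 6 + (-2) = 4. nums[4] = 20.
Sum: 90 + 20 = 110.

110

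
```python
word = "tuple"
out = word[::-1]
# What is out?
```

word has length 5. The slice word[::-1] selects indices [4, 3, 2, 1, 0] (4->'e', 3->'l', 2->'p', 1->'u', 0->'t'), giving 'elput'.

'elput'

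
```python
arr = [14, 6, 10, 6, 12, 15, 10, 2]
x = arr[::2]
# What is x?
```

arr has length 8. The slice arr[::2] selects indices [0, 2, 4, 6] (0->14, 2->10, 4->12, 6->10), giving [14, 10, 12, 10].

[14, 10, 12, 10]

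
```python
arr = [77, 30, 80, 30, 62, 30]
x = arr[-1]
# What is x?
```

arr has length 6. Negative index -1 maps to positive index 6 + (-1) = 5. arr[5] = 30.

30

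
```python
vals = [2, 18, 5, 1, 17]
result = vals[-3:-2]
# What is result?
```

vals has length 5. The slice vals[-3:-2] selects indices [2] (2->5), giving [5].

[5]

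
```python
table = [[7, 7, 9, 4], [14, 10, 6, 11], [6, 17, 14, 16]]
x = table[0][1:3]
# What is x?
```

table[0] = [7, 7, 9, 4]. table[0] has length 4. The slice table[0][1:3] selects indices [1, 2] (1->7, 2->9), giving [7, 9].

[7, 9]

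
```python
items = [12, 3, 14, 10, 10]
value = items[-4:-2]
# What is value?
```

items has length 5. The slice items[-4:-2] selects indices [1, 2] (1->3, 2->14), giving [3, 14].

[3, 14]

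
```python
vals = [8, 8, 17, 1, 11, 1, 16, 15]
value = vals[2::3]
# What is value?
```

vals has length 8. The slice vals[2::3] selects indices [2, 5] (2->17, 5->1), giving [17, 1].

[17, 1]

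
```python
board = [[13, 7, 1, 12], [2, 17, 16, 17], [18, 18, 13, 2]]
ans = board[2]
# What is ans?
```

board has 3 rows. Row 2 is [18, 18, 13, 2].

[18, 18, 13, 2]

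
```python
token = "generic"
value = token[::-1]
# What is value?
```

token has length 7. The slice token[::-1] selects indices [6, 5, 4, 3, 2, 1, 0] (6->'c', 5->'i', 4->'r', 3->'e', 2->'n', 1->'e', 0->'g'), giving 'cireneg'.

'cireneg'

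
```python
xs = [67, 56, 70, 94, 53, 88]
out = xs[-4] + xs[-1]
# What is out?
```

xs has length 6. Negative index -4 maps to positive index 6 + (-4) = 2. xs[2] = 70.
xs has length 6. Negative index -1 maps to positive index 6 + (-1) = 5. xs[5] = 88.
Sum: 70 + 88 = 158.

158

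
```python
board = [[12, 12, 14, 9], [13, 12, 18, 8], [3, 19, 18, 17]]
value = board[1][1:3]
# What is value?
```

board[1] = [13, 12, 18, 8]. board[1] has length 4. The slice board[1][1:3] selects indices [1, 2] (1->12, 2->18), giving [12, 18].

[12, 18]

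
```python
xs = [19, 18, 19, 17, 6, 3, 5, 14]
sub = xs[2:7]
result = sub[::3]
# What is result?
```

xs has length 8. The slice xs[2:7] selects indices [2, 3, 4, 5, 6] (2->19, 3->17, 4->6, 5->3, 6->5), giving [19, 17, 6, 3, 5]. So sub = [19, 17, 6, 3, 5]. sub has length 5. The slice sub[::3] selects indices [0, 3] (0->19, 3->3), giving [19, 3].

[19, 3]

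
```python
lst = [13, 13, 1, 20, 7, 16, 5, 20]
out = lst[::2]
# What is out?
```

lst has length 8. The slice lst[::2] selects indices [0, 2, 4, 6] (0->13, 2->1, 4->7, 6->5), giving [13, 1, 7, 5].

[13, 1, 7, 5]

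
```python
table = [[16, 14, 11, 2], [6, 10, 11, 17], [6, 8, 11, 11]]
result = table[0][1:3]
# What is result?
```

table[0] = [16, 14, 11, 2]. table[0] has length 4. The slice table[0][1:3] selects indices [1, 2] (1->14, 2->11), giving [14, 11].

[14, 11]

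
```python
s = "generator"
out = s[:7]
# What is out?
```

s has length 9. The slice s[:7] selects indices [0, 1, 2, 3, 4, 5, 6] (0->'g', 1->'e', 2->'n', 3->'e', 4->'r', 5->'a', 6->'t'), giving 'generat'.

'generat'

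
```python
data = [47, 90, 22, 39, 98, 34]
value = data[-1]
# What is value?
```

data has length 6. Negative index -1 maps to positive index 6 + (-1) = 5. data[5] = 34.

34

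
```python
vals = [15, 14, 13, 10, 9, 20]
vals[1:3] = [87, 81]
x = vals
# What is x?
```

vals starts as [15, 14, 13, 10, 9, 20] (length 6). The slice vals[1:3] covers indices [1, 2] with values [14, 13]. Replacing that slice with [87, 81] (same length) produces [15, 87, 81, 10, 9, 20].

[15, 87, 81, 10, 9, 20]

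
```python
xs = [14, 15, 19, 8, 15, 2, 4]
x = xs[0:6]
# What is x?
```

xs has length 7. The slice xs[0:6] selects indices [0, 1, 2, 3, 4, 5] (0->14, 1->15, 2->19, 3->8, 4->15, 5->2), giving [14, 15, 19, 8, 15, 2].

[14, 15, 19, 8, 15, 2]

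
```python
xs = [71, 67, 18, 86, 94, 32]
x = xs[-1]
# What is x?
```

xs has length 6. Negative index -1 maps to positive index 6 + (-1) = 5. xs[5] = 32.

32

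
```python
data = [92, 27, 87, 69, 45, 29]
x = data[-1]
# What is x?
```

data has length 6. Negative index -1 maps to positive index 6 + (-1) = 5. data[5] = 29.

29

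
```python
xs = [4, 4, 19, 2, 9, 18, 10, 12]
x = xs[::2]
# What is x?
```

xs has length 8. The slice xs[::2] selects indices [0, 2, 4, 6] (0->4, 2->19, 4->9, 6->10), giving [4, 19, 9, 10].

[4, 19, 9, 10]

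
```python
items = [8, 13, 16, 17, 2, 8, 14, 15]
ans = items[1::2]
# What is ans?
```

items has length 8. The slice items[1::2] selects indices [1, 3, 5, 7] (1->13, 3->17, 5->8, 7->15), giving [13, 17, 8, 15].

[13, 17, 8, 15]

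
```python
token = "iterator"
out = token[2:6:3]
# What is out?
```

token has length 8. The slice token[2:6:3] selects indices [2, 5] (2->'e', 5->'t'), giving 'et'.

'et'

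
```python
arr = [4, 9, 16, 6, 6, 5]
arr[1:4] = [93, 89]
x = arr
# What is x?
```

arr starts as [4, 9, 16, 6, 6, 5] (length 6). The slice arr[1:4] covers indices [1, 2, 3] with values [9, 16, 6]. Replacing that slice with [93, 89] (different length) produces [4, 93, 89, 6, 5].

[4, 93, 89, 6, 5]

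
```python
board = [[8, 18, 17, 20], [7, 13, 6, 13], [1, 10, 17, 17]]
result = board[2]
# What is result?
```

board has 3 rows. Row 2 is [1, 10, 17, 17].

[1, 10, 17, 17]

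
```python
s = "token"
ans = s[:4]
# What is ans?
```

s has length 5. The slice s[:4] selects indices [0, 1, 2, 3] (0->'t', 1->'o', 2->'k', 3->'e'), giving 'toke'.

'toke'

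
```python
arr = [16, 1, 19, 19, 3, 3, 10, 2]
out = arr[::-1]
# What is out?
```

arr has length 8. The slice arr[::-1] selects indices [7, 6, 5, 4, 3, 2, 1, 0] (7->2, 6->10, 5->3, 4->3, 3->19, 2->19, 1->1, 0->16), giving [2, 10, 3, 3, 19, 19, 1, 16].

[2, 10, 3, 3, 19, 19, 1, 16]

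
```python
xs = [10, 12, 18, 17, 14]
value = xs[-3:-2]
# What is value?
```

xs has length 5. The slice xs[-3:-2] selects indices [2] (2->18), giving [18].

[18]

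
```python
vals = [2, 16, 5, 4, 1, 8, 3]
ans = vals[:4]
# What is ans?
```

vals has length 7. The slice vals[:4] selects indices [0, 1, 2, 3] (0->2, 1->16, 2->5, 3->4), giving [2, 16, 5, 4].

[2, 16, 5, 4]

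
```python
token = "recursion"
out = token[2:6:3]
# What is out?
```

token has length 9. The slice token[2:6:3] selects indices [2, 5] (2->'c', 5->'s'), giving 'cs'.

'cs'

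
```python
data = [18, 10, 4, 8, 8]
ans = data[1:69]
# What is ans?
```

data has length 5. The slice data[1:69] selects indices [1, 2, 3, 4] (1->10, 2->4, 3->8, 4->8), giving [10, 4, 8, 8].

[10, 4, 8, 8]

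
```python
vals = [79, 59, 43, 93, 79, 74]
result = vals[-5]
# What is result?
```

vals has length 6. Negative index -5 maps to positive index 6 + (-5) = 1. vals[1] = 59.

59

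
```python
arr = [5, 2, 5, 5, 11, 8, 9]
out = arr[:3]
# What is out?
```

arr has length 7. The slice arr[:3] selects indices [0, 1, 2] (0->5, 1->2, 2->5), giving [5, 2, 5].

[5, 2, 5]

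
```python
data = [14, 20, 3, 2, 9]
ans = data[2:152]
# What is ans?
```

data has length 5. The slice data[2:152] selects indices [2, 3, 4] (2->3, 3->2, 4->9), giving [3, 2, 9].

[3, 2, 9]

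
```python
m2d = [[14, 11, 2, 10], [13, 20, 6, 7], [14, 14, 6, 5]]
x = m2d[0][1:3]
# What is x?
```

m2d[0] = [14, 11, 2, 10]. m2d[0] has length 4. The slice m2d[0][1:3] selects indices [1, 2] (1->11, 2->2), giving [11, 2].

[11, 2]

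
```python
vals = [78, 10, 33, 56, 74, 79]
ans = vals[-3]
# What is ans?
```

vals has length 6. Negative index -3 maps to positive index 6 + (-3) = 3. vals[3] = 56.

56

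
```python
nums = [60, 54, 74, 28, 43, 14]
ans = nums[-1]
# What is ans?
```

nums has length 6. Negative index -1 maps to positive index 6 + (-1) = 5. nums[5] = 14.

14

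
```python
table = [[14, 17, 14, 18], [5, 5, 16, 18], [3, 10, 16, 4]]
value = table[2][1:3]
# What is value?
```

table[2] = [3, 10, 16, 4]. table[2] has length 4. The slice table[2][1:3] selects indices [1, 2] (1->10, 2->16), giving [10, 16].

[10, 16]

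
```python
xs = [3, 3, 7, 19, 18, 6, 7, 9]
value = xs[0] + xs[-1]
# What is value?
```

xs has length 8. xs[0] = 3.
xs has length 8. Negative index -1 maps to positive index 8 + (-1) = 7. xs[7] = 9.
Sum: 3 + 9 = 12.

12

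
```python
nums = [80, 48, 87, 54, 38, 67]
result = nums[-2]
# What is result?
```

nums has length 6. Negative index -2 maps to positive index 6 + (-2) = 4. nums[4] = 38.

38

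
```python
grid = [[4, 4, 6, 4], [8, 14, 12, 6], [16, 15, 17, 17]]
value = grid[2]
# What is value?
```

grid has 3 rows. Row 2 is [16, 15, 17, 17].

[16, 15, 17, 17]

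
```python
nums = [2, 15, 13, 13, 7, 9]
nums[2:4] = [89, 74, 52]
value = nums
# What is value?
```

nums starts as [2, 15, 13, 13, 7, 9] (length 6). The slice nums[2:4] covers indices [2, 3] with values [13, 13]. Replacing that slice with [89, 74, 52] (different length) produces [2, 15, 89, 74, 52, 7, 9].

[2, 15, 89, 74, 52, 7, 9]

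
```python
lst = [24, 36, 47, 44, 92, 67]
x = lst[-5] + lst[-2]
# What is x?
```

lst has length 6. Negative index -5 maps to positive index 6 + (-5) = 1. lst[1] = 36.
lst has length 6. Negative index -2 maps to positive index 6 + (-2) = 4. lst[4] = 92.
Sum: 36 + 92 = 128.

128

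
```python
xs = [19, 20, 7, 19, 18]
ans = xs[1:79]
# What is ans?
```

xs has length 5. The slice xs[1:79] selects indices [1, 2, 3, 4] (1->20, 2->7, 3->19, 4->18), giving [20, 7, 19, 18].

[20, 7, 19, 18]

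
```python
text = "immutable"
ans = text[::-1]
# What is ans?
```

text has length 9. The slice text[::-1] selects indices [8, 7, 6, 5, 4, 3, 2, 1, 0] (8->'e', 7->'l', 6->'b', 5->'a', 4->'t', 3->'u', 2->'m', 1->'m', 0->'i'), giving 'elbatummi'.

'elbatummi'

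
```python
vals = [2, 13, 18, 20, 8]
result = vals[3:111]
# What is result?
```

vals has length 5. The slice vals[3:111] selects indices [3, 4] (3->20, 4->8), giving [20, 8].

[20, 8]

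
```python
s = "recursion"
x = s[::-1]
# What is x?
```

s has length 9. The slice s[::-1] selects indices [8, 7, 6, 5, 4, 3, 2, 1, 0] (8->'n', 7->'o', 6->'i', 5->'s', 4->'r', 3->'u', 2->'c', 1->'e', 0->'r'), giving 'noisrucer'.

'noisrucer'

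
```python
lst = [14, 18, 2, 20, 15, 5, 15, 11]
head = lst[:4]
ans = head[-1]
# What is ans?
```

lst has length 8. The slice lst[:4] selects indices [0, 1, 2, 3] (0->14, 1->18, 2->2, 3->20), giving [14, 18, 2, 20]. So head = [14, 18, 2, 20]. Then head[-1] = 20.

20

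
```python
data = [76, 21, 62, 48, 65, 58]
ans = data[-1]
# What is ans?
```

data has length 6. Negative index -1 maps to positive index 6 + (-1) = 5. data[5] = 58.

58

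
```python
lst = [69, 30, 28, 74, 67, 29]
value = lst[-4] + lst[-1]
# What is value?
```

lst has length 6. Negative index -4 maps to positive index 6 + (-4) = 2. lst[2] = 28.
lst has length 6. Negative index -1 maps to positive index 6 + (-1) = 5. lst[5] = 29.
Sum: 28 + 29 = 57.

57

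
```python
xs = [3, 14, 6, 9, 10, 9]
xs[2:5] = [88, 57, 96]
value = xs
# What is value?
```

xs starts as [3, 14, 6, 9, 10, 9] (length 6). The slice xs[2:5] covers indices [2, 3, 4] with values [6, 9, 10]. Replacing that slice with [88, 57, 96] (same length) produces [3, 14, 88, 57, 96, 9].

[3, 14, 88, 57, 96, 9]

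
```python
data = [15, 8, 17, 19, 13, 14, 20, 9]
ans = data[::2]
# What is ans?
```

data has length 8. The slice data[::2] selects indices [0, 2, 4, 6] (0->15, 2->17, 4->13, 6->20), giving [15, 17, 13, 20].

[15, 17, 13, 20]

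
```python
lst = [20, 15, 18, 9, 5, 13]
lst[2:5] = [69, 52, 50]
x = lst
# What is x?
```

lst starts as [20, 15, 18, 9, 5, 13] (length 6). The slice lst[2:5] covers indices [2, 3, 4] with values [18, 9, 5]. Replacing that slice with [69, 52, 50] (same length) produces [20, 15, 69, 52, 50, 13].

[20, 15, 69, 52, 50, 13]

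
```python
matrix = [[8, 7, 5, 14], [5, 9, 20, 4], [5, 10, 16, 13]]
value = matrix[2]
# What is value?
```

matrix has 3 rows. Row 2 is [5, 10, 16, 13].

[5, 10, 16, 13]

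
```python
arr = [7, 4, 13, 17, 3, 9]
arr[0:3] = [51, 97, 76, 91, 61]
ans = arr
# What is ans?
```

arr starts as [7, 4, 13, 17, 3, 9] (length 6). The slice arr[0:3] covers indices [0, 1, 2] with values [7, 4, 13]. Replacing that slice with [51, 97, 76, 91, 61] (different length) produces [51, 97, 76, 91, 61, 17, 3, 9].

[51, 97, 76, 91, 61, 17, 3, 9]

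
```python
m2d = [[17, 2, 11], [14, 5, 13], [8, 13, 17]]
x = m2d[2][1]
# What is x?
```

m2d[2] = [8, 13, 17]. Taking column 1 of that row yields 13.

13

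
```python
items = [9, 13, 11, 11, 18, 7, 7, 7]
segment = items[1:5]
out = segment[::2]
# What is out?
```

items has length 8. The slice items[1:5] selects indices [1, 2, 3, 4] (1->13, 2->11, 3->11, 4->18), giving [13, 11, 11, 18]. So segment = [13, 11, 11, 18]. segment has length 4. The slice segment[::2] selects indices [0, 2] (0->13, 2->11), giving [13, 11].

[13, 11]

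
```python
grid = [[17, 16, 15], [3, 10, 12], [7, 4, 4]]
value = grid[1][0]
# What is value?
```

grid[1] = [3, 10, 12]. Taking column 0 of that row yields 3.

3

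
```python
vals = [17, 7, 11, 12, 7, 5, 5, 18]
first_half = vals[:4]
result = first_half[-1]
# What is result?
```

vals has length 8. The slice vals[:4] selects indices [0, 1, 2, 3] (0->17, 1->7, 2->11, 3->12), giving [17, 7, 11, 12]. So first_half = [17, 7, 11, 12]. Then first_half[-1] = 12.

12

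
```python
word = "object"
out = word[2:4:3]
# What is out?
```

word has length 6. The slice word[2:4:3] selects indices [2] (2->'j'), giving 'j'.

'j'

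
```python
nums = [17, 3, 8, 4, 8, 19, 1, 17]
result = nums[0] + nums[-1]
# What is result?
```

nums has length 8. nums[0] = 17.
nums has length 8. Negative index -1 maps to positive index 8 + (-1) = 7. nums[7] = 17.
Sum: 17 + 17 = 34.

34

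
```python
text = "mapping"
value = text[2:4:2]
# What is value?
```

text has length 7. The slice text[2:4:2] selects indices [2] (2->'p'), giving 'p'.

'p'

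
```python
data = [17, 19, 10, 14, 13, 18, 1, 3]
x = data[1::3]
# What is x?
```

data has length 8. The slice data[1::3] selects indices [1, 4, 7] (1->19, 4->13, 7->3), giving [19, 13, 3].

[19, 13, 3]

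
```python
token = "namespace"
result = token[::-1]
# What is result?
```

token has length 9. The slice token[::-1] selects indices [8, 7, 6, 5, 4, 3, 2, 1, 0] (8->'e', 7->'c', 6->'a', 5->'p', 4->'s', 3->'e', 2->'m', 1->'a', 0->'n'), giving 'ecapseman'.

'ecapseman'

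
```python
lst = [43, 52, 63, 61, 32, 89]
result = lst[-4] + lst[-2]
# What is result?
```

lst has length 6. Negative index -4 maps to positive index 6 + (-4) = 2. lst[2] = 63.
lst has length 6. Negative index -2 maps to positive index 6 + (-2) = 4. lst[4] = 32.
Sum: 63 + 32 = 95.

95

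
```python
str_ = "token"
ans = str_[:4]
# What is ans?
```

str_ has length 5. The slice str_[:4] selects indices [0, 1, 2, 3] (0->'t', 1->'o', 2->'k', 3->'e'), giving 'toke'.

'toke'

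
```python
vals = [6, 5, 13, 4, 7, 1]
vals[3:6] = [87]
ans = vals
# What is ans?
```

vals starts as [6, 5, 13, 4, 7, 1] (length 6). The slice vals[3:6] covers indices [3, 4, 5] with values [4, 7, 1]. Replacing that slice with [87] (different length) produces [6, 5, 13, 87].

[6, 5, 13, 87]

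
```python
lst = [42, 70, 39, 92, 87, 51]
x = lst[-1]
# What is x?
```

lst has length 6. Negative index -1 maps to positive index 6 + (-1) = 5. lst[5] = 51.

51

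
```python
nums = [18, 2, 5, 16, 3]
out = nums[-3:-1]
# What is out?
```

nums has length 5. The slice nums[-3:-1] selects indices [2, 3] (2->5, 3->16), giving [5, 16].

[5, 16]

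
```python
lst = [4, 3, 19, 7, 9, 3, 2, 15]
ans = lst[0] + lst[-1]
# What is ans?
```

lst has length 8. lst[0] = 4.
lst has length 8. Negative index -1 maps to positive index 8 + (-1) = 7. lst[7] = 15.
Sum: 4 + 15 = 19.

19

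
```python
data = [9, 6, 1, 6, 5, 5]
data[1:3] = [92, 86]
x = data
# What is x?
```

data starts as [9, 6, 1, 6, 5, 5] (length 6). The slice data[1:3] covers indices [1, 2] with values [6, 1]. Replacing that slice with [92, 86] (same length) produces [9, 92, 86, 6, 5, 5].

[9, 92, 86, 6, 5, 5]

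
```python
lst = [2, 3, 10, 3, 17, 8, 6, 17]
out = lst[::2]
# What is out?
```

lst has length 8. The slice lst[::2] selects indices [0, 2, 4, 6] (0->2, 2->10, 4->17, 6->6), giving [2, 10, 17, 6].

[2, 10, 17, 6]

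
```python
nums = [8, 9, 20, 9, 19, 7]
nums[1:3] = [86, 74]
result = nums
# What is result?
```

nums starts as [8, 9, 20, 9, 19, 7] (length 6). The slice nums[1:3] covers indices [1, 2] with values [9, 20]. Replacing that slice with [86, 74] (same length) produces [8, 86, 74, 9, 19, 7].

[8, 86, 74, 9, 19, 7]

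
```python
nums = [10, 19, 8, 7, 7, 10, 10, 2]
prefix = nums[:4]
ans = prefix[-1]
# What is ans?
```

nums has length 8. The slice nums[:4] selects indices [0, 1, 2, 3] (0->10, 1->19, 2->8, 3->7), giving [10, 19, 8, 7]. So prefix = [10, 19, 8, 7]. Then prefix[-1] = 7.

7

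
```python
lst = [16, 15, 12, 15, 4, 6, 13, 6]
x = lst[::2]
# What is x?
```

lst has length 8. The slice lst[::2] selects indices [0, 2, 4, 6] (0->16, 2->12, 4->4, 6->13), giving [16, 12, 4, 13].

[16, 12, 4, 13]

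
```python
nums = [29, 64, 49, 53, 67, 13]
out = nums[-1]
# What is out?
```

nums has length 6. Negative index -1 maps to positive index 6 + (-1) = 5. nums[5] = 13.

13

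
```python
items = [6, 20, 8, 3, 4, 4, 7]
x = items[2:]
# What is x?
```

items has length 7. The slice items[2:] selects indices [2, 3, 4, 5, 6] (2->8, 3->3, 4->4, 5->4, 6->7), giving [8, 3, 4, 4, 7].

[8, 3, 4, 4, 7]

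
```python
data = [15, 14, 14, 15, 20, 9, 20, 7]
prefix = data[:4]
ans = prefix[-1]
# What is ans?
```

data has length 8. The slice data[:4] selects indices [0, 1, 2, 3] (0->15, 1->14, 2->14, 3->15), giving [15, 14, 14, 15]. So prefix = [15, 14, 14, 15]. Then prefix[-1] = 15.

15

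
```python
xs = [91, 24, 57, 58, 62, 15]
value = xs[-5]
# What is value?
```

xs has length 6. Negative index -5 maps to positive index 6 + (-5) = 1. xs[1] = 24.

24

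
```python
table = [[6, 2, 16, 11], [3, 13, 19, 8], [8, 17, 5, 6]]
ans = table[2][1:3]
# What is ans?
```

table[2] = [8, 17, 5, 6]. table[2] has length 4. The slice table[2][1:3] selects indices [1, 2] (1->17, 2->5), giving [17, 5].

[17, 5]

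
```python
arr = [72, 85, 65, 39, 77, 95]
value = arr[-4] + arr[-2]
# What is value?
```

arr has length 6. Negative index -4 maps to positive index 6 + (-4) = 2. arr[2] = 65.
arr has length 6. Negative index -2 maps to positive index 6 + (-2) = 4. arr[4] = 77.
Sum: 65 + 77 = 142.

142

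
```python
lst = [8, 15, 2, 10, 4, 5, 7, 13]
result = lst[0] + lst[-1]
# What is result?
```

lst has length 8. lst[0] = 8.
lst has length 8. Negative index -1 maps to positive index 8 + (-1) = 7. lst[7] = 13.
Sum: 8 + 13 = 21.

21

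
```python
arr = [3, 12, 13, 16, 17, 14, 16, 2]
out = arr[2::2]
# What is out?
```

arr has length 8. The slice arr[2::2] selects indices [2, 4, 6] (2->13, 4->17, 6->16), giving [13, 17, 16].

[13, 17, 16]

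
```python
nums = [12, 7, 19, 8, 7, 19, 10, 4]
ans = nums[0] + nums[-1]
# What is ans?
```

nums has length 8. nums[0] = 12.
nums has length 8. Negative index -1 maps to positive index 8 + (-1) = 7. nums[7] = 4.
Sum: 12 + 4 = 16.

16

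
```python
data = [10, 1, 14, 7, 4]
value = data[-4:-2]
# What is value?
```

data has length 5. The slice data[-4:-2] selects indices [1, 2] (1->1, 2->14), giving [1, 14].

[1, 14]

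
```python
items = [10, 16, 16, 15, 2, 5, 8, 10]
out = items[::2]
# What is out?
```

items has length 8. The slice items[::2] selects indices [0, 2, 4, 6] (0->10, 2->16, 4->2, 6->8), giving [10, 16, 2, 8].

[10, 16, 2, 8]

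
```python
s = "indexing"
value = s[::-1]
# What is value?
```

s has length 8. The slice s[::-1] selects indices [7, 6, 5, 4, 3, 2, 1, 0] (7->'g', 6->'n', 5->'i', 4->'x', 3->'e', 2->'d', 1->'n', 0->'i'), giving 'gnixedni'.

'gnixedni'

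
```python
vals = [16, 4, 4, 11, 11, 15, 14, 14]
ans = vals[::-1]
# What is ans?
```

vals has length 8. The slice vals[::-1] selects indices [7, 6, 5, 4, 3, 2, 1, 0] (7->14, 6->14, 5->15, 4->11, 3->11, 2->4, 1->4, 0->16), giving [14, 14, 15, 11, 11, 4, 4, 16].

[14, 14, 15, 11, 11, 4, 4, 16]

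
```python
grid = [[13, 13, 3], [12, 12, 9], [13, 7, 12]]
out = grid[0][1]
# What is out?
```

grid[0] = [13, 13, 3]. Taking column 1 of that row yields 13.

13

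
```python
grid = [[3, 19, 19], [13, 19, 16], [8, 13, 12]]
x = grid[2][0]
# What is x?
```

grid[2] = [8, 13, 12]. Taking column 0 of that row yields 8.

8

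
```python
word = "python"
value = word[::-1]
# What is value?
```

word has length 6. The slice word[::-1] selects indices [5, 4, 3, 2, 1, 0] (5->'n', 4->'o', 3->'h', 2->'t', 1->'y', 0->'p'), giving 'nohtyp'.

'nohtyp'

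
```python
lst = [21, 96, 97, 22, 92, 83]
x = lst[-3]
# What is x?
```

lst has length 6. Negative index -3 maps to positive index 6 + (-3) = 3. lst[3] = 22.

22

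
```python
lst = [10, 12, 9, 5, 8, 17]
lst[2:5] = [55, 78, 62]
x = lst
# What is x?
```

lst starts as [10, 12, 9, 5, 8, 17] (length 6). The slice lst[2:5] covers indices [2, 3, 4] with values [9, 5, 8]. Replacing that slice with [55, 78, 62] (same length) produces [10, 12, 55, 78, 62, 17].

[10, 12, 55, 78, 62, 17]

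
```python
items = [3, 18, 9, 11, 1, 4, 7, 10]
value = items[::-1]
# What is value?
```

items has length 8. The slice items[::-1] selects indices [7, 6, 5, 4, 3, 2, 1, 0] (7->10, 6->7, 5->4, 4->1, 3->11, 2->9, 1->18, 0->3), giving [10, 7, 4, 1, 11, 9, 18, 3].

[10, 7, 4, 1, 11, 9, 18, 3]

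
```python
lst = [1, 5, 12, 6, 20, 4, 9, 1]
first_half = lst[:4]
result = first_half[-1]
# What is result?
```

lst has length 8. The slice lst[:4] selects indices [0, 1, 2, 3] (0->1, 1->5, 2->12, 3->6), giving [1, 5, 12, 6]. So first_half = [1, 5, 12, 6]. Then first_half[-1] = 6.

6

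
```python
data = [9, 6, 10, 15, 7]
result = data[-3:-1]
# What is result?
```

data has length 5. The slice data[-3:-1] selects indices [2, 3] (2->10, 3->15), giving [10, 15].

[10, 15]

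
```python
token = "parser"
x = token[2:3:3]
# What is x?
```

token has length 6. The slice token[2:3:3] selects indices [2] (2->'r'), giving 'r'.

'r'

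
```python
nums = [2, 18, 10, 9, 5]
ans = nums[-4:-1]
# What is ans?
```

nums has length 5. The slice nums[-4:-1] selects indices [1, 2, 3] (1->18, 2->10, 3->9), giving [18, 10, 9].

[18, 10, 9]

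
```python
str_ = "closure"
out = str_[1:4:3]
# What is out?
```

str_ has length 7. The slice str_[1:4:3] selects indices [1] (1->'l'), giving 'l'.

'l'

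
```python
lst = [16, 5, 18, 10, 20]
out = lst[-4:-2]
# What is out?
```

lst has length 5. The slice lst[-4:-2] selects indices [1, 2] (1->5, 2->18), giving [5, 18].

[5, 18]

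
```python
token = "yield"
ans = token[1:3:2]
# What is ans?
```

token has length 5. The slice token[1:3:2] selects indices [1] (1->'i'), giving 'i'.

'i'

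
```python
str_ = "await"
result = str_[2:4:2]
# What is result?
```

str_ has length 5. The slice str_[2:4:2] selects indices [2] (2->'a'), giving 'a'.

'a'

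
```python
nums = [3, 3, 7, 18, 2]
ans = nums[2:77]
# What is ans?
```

nums has length 5. The slice nums[2:77] selects indices [2, 3, 4] (2->7, 3->18, 4->2), giving [7, 18, 2].

[7, 18, 2]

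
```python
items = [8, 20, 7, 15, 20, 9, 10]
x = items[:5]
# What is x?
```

items has length 7. The slice items[:5] selects indices [0, 1, 2, 3, 4] (0->8, 1->20, 2->7, 3->15, 4->20), giving [8, 20, 7, 15, 20].

[8, 20, 7, 15, 20]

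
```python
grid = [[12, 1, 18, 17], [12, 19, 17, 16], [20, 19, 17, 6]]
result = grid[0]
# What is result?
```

grid has 3 rows. Row 0 is [12, 1, 18, 17].

[12, 1, 18, 17]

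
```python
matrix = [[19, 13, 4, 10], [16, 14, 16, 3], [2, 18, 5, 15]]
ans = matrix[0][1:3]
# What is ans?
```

matrix[0] = [19, 13, 4, 10]. matrix[0] has length 4. The slice matrix[0][1:3] selects indices [1, 2] (1->13, 2->4), giving [13, 4].

[13, 4]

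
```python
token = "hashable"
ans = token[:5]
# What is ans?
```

token has length 8. The slice token[:5] selects indices [0, 1, 2, 3, 4] (0->'h', 1->'a', 2->'s', 3->'h', 4->'a'), giving 'hasha'.

'hasha'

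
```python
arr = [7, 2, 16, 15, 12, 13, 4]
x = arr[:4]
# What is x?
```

arr has length 7. The slice arr[:4] selects indices [0, 1, 2, 3] (0->7, 1->2, 2->16, 3->15), giving [7, 2, 16, 15].

[7, 2, 16, 15]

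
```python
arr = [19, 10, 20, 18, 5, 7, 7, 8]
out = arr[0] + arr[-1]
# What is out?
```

arr has length 8. arr[0] = 19.
arr has length 8. Negative index -1 maps to positive index 8 + (-1) = 7. arr[7] = 8.
Sum: 19 + 8 = 27.

27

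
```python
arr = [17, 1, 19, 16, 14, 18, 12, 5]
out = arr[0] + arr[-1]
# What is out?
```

arr has length 8. arr[0] = 17.
arr has length 8. Negative index -1 maps to positive index 8 + (-1) = 7. arr[7] = 5.
Sum: 17 + 5 = 22.

22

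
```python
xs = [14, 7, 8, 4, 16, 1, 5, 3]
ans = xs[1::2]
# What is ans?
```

xs has length 8. The slice xs[1::2] selects indices [1, 3, 5, 7] (1->7, 3->4, 5->1, 7->3), giving [7, 4, 1, 3].

[7, 4, 1, 3]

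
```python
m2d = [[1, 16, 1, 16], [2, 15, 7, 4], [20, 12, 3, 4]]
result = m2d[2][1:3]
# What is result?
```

m2d[2] = [20, 12, 3, 4]. m2d[2] has length 4. The slice m2d[2][1:3] selects indices [1, 2] (1->12, 2->3), giving [12, 3].

[12, 3]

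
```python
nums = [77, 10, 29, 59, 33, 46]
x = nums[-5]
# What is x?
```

nums has length 6. Negative index -5 maps to positive index 6 + (-5) = 1. nums[1] = 10.

10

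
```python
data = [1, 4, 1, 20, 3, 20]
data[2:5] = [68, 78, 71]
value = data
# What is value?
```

data starts as [1, 4, 1, 20, 3, 20] (length 6). The slice data[2:5] covers indices [2, 3, 4] with values [1, 20, 3]. Replacing that slice with [68, 78, 71] (same length) produces [1, 4, 68, 78, 71, 20].

[1, 4, 68, 78, 71, 20]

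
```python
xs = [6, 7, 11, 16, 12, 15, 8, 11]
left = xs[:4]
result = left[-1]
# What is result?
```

xs has length 8. The slice xs[:4] selects indices [0, 1, 2, 3] (0->6, 1->7, 2->11, 3->16), giving [6, 7, 11, 16]. So left = [6, 7, 11, 16]. Then left[-1] = 16.

16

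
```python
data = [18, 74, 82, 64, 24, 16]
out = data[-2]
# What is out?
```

data has length 6. Negative index -2 maps to positive index 6 + (-2) = 4. data[4] = 24.

24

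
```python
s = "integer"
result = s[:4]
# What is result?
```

s has length 7. The slice s[:4] selects indices [0, 1, 2, 3] (0->'i', 1->'n', 2->'t', 3->'e'), giving 'inte'.

'inte'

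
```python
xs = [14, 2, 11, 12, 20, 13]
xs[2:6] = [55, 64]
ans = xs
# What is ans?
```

xs starts as [14, 2, 11, 12, 20, 13] (length 6). The slice xs[2:6] covers indices [2, 3, 4, 5] with values [11, 12, 20, 13]. Replacing that slice with [55, 64] (different length) produces [14, 2, 55, 64].

[14, 2, 55, 64]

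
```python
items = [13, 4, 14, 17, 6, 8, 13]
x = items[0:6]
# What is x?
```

items has length 7. The slice items[0:6] selects indices [0, 1, 2, 3, 4, 5] (0->13, 1->4, 2->14, 3->17, 4->6, 5->8), giving [13, 4, 14, 17, 6, 8].

[13, 4, 14, 17, 6, 8]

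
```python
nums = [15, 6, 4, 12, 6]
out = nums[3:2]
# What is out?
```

nums has length 5. The slice nums[3:2] resolves to an empty index range, so the result is [].

[]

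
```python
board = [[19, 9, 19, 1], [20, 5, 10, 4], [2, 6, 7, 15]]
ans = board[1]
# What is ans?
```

board has 3 rows. Row 1 is [20, 5, 10, 4].

[20, 5, 10, 4]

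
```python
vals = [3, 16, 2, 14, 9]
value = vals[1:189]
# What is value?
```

vals has length 5. The slice vals[1:189] selects indices [1, 2, 3, 4] (1->16, 2->2, 3->14, 4->9), giving [16, 2, 14, 9].

[16, 2, 14, 9]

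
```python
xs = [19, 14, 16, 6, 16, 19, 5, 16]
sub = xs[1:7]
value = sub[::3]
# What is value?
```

xs has length 8. The slice xs[1:7] selects indices [1, 2, 3, 4, 5, 6] (1->14, 2->16, 3->6, 4->16, 5->19, 6->5), giving [14, 16, 6, 16, 19, 5]. So sub = [14, 16, 6, 16, 19, 5]. sub has length 6. The slice sub[::3] selects indices [0, 3] (0->14, 3->16), giving [14, 16].

[14, 16]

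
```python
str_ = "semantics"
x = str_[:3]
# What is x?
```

str_ has length 9. The slice str_[:3] selects indices [0, 1, 2] (0->'s', 1->'e', 2->'m'), giving 'sem'.

'sem'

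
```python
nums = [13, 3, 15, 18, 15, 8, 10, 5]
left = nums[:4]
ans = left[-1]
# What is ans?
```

nums has length 8. The slice nums[:4] selects indices [0, 1, 2, 3] (0->13, 1->3, 2->15, 3->18), giving [13, 3, 15, 18]. So left = [13, 3, 15, 18]. Then left[-1] = 18.

18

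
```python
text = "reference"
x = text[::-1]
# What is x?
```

text has length 9. The slice text[::-1] selects indices [8, 7, 6, 5, 4, 3, 2, 1, 0] (8->'e', 7->'c', 6->'n', 5->'e', 4->'r', 3->'e', 2->'f', 1->'e', 0->'r'), giving 'ecnerefer'.

'ecnerefer'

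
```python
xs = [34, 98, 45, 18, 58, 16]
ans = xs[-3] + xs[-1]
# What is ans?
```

xs has length 6. Negative index -3 maps to positive index 6 + (-3) = 3. xs[3] = 18.
xs has length 6. Negative index -1 maps to positive index 6 + (-1) = 5. xs[5] = 16.
Sum: 18 + 16 = 34.

34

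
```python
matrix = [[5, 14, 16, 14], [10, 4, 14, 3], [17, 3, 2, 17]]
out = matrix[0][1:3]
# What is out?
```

matrix[0] = [5, 14, 16, 14]. matrix[0] has length 4. The slice matrix[0][1:3] selects indices [1, 2] (1->14, 2->16), giving [14, 16].

[14, 16]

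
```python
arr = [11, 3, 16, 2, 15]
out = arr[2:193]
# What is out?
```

arr has length 5. The slice arr[2:193] selects indices [2, 3, 4] (2->16, 3->2, 4->15), giving [16, 2, 15].

[16, 2, 15]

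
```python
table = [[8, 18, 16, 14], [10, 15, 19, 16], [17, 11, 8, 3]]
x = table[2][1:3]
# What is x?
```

table[2] = [17, 11, 8, 3]. table[2] has length 4. The slice table[2][1:3] selects indices [1, 2] (1->11, 2->8), giving [11, 8].

[11, 8]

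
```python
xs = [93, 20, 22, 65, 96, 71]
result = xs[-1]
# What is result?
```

xs has length 6. Negative index -1 maps to positive index 6 + (-1) = 5. xs[5] = 71.

71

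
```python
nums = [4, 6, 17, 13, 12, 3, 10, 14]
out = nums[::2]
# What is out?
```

nums has length 8. The slice nums[::2] selects indices [0, 2, 4, 6] (0->4, 2->17, 4->12, 6->10), giving [4, 17, 12, 10].

[4, 17, 12, 10]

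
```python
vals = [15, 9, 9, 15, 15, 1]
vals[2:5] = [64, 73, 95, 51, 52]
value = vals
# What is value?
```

vals starts as [15, 9, 9, 15, 15, 1] (length 6). The slice vals[2:5] covers indices [2, 3, 4] with values [9, 15, 15]. Replacing that slice with [64, 73, 95, 51, 52] (different length) produces [15, 9, 64, 73, 95, 51, 52, 1].

[15, 9, 64, 73, 95, 51, 52, 1]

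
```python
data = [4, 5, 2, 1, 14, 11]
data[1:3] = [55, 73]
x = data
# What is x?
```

data starts as [4, 5, 2, 1, 14, 11] (length 6). The slice data[1:3] covers indices [1, 2] with values [5, 2]. Replacing that slice with [55, 73] (same length) produces [4, 55, 73, 1, 14, 11].

[4, 55, 73, 1, 14, 11]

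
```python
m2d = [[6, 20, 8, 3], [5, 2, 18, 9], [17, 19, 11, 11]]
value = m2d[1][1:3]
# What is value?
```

m2d[1] = [5, 2, 18, 9]. m2d[1] has length 4. The slice m2d[1][1:3] selects indices [1, 2] (1->2, 2->18), giving [2, 18].

[2, 18]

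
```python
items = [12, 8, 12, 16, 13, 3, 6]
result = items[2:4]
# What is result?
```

items has length 7. The slice items[2:4] selects indices [2, 3] (2->12, 3->16), giving [12, 16].

[12, 16]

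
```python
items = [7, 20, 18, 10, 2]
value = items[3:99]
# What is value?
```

items has length 5. The slice items[3:99] selects indices [3, 4] (3->10, 4->2), giving [10, 2].

[10, 2]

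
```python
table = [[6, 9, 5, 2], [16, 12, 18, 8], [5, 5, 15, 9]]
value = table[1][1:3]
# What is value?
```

table[1] = [16, 12, 18, 8]. table[1] has length 4. The slice table[1][1:3] selects indices [1, 2] (1->12, 2->18), giving [12, 18].

[12, 18]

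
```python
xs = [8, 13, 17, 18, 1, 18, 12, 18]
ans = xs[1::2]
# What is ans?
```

xs has length 8. The slice xs[1::2] selects indices [1, 3, 5, 7] (1->13, 3->18, 5->18, 7->18), giving [13, 18, 18, 18].

[13, 18, 18, 18]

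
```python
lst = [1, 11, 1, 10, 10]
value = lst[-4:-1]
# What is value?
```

lst has length 5. The slice lst[-4:-1] selects indices [1, 2, 3] (1->11, 2->1, 3->10), giving [11, 1, 10].

[11, 1, 10]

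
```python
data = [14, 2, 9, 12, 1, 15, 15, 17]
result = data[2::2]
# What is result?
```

data has length 8. The slice data[2::2] selects indices [2, 4, 6] (2->9, 4->1, 6->15), giving [9, 1, 15].

[9, 1, 15]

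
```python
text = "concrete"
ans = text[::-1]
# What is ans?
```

text has length 8. The slice text[::-1] selects indices [7, 6, 5, 4, 3, 2, 1, 0] (7->'e', 6->'t', 5->'e', 4->'r', 3->'c', 2->'n', 1->'o', 0->'c'), giving 'etercnoc'.

'etercnoc'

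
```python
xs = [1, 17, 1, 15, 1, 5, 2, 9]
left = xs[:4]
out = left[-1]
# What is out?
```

xs has length 8. The slice xs[:4] selects indices [0, 1, 2, 3] (0->1, 1->17, 2->1, 3->15), giving [1, 17, 1, 15]. So left = [1, 17, 1, 15]. Then left[-1] = 15.

15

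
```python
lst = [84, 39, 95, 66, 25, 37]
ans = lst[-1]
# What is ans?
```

lst has length 6. Negative index -1 maps to positive index 6 + (-1) = 5. lst[5] = 37.

37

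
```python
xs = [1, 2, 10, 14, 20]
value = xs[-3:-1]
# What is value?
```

xs has length 5. The slice xs[-3:-1] selects indices [2, 3] (2->10, 3->14), giving [10, 14].

[10, 14]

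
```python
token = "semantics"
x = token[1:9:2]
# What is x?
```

token has length 9. The slice token[1:9:2] selects indices [1, 3, 5, 7] (1->'e', 3->'a', 5->'t', 7->'c'), giving 'eatc'.

'eatc'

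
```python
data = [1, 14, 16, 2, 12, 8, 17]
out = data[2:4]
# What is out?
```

data has length 7. The slice data[2:4] selects indices [2, 3] (2->16, 3->2), giving [16, 2].

[16, 2]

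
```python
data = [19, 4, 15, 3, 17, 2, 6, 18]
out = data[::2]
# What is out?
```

data has length 8. The slice data[::2] selects indices [0, 2, 4, 6] (0->19, 2->15, 4->17, 6->6), giving [19, 15, 17, 6].

[19, 15, 17, 6]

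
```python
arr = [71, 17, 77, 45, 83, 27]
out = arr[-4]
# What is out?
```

arr has length 6. Negative index -4 maps to positive index 6 + (-4) = 2. arr[2] = 77.

77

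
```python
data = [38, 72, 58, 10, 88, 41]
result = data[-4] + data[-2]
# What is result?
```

data has length 6. Negative index -4 maps to positive index 6 + (-4) = 2. data[2] = 58.
data has length 6. Negative index -2 maps to positive index 6 + (-2) = 4. data[4] = 88.
Sum: 58 + 88 = 146.

146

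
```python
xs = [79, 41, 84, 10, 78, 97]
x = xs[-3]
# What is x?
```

xs has length 6. Negative index -3 maps to positive index 6 + (-3) = 3. xs[3] = 10.

10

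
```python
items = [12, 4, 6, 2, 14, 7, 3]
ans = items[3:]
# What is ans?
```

items has length 7. The slice items[3:] selects indices [3, 4, 5, 6] (3->2, 4->14, 5->7, 6->3), giving [2, 14, 7, 3].

[2, 14, 7, 3]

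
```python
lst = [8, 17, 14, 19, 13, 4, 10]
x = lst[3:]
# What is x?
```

lst has length 7. The slice lst[3:] selects indices [3, 4, 5, 6] (3->19, 4->13, 5->4, 6->10), giving [19, 13, 4, 10].

[19, 13, 4, 10]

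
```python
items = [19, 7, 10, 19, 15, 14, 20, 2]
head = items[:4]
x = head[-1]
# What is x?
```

items has length 8. The slice items[:4] selects indices [0, 1, 2, 3] (0->19, 1->7, 2->10, 3->19), giving [19, 7, 10, 19]. So head = [19, 7, 10, 19]. Then head[-1] = 19.

19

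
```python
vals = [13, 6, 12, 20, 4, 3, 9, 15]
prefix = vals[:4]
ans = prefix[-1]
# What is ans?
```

vals has length 8. The slice vals[:4] selects indices [0, 1, 2, 3] (0->13, 1->6, 2->12, 3->20), giving [13, 6, 12, 20]. So prefix = [13, 6, 12, 20]. Then prefix[-1] = 20.

20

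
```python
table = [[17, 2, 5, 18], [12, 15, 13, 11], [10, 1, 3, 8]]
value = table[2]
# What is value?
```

table has 3 rows. Row 2 is [10, 1, 3, 8].

[10, 1, 3, 8]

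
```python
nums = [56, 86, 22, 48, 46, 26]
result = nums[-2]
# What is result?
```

nums has length 6. Negative index -2 maps to positive index 6 + (-2) = 4. nums[4] = 46.

46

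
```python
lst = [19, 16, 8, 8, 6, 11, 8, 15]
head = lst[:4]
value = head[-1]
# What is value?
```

lst has length 8. The slice lst[:4] selects indices [0, 1, 2, 3] (0->19, 1->16, 2->8, 3->8), giving [19, 16, 8, 8]. So head = [19, 16, 8, 8]. Then head[-1] = 8.

8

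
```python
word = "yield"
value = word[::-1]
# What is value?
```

word has length 5. The slice word[::-1] selects indices [4, 3, 2, 1, 0] (4->'d', 3->'l', 2->'e', 1->'i', 0->'y'), giving 'dleiy'.

'dleiy'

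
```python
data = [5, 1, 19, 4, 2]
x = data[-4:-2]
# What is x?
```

data has length 5. The slice data[-4:-2] selects indices [1, 2] (1->1, 2->19), giving [1, 19].

[1, 19]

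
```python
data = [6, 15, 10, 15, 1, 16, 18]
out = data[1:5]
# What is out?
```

data has length 7. The slice data[1:5] selects indices [1, 2, 3, 4] (1->15, 2->10, 3->15, 4->1), giving [15, 10, 15, 1].

[15, 10, 15, 1]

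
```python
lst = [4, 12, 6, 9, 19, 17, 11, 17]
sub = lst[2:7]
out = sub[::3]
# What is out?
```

lst has length 8. The slice lst[2:7] selects indices [2, 3, 4, 5, 6] (2->6, 3->9, 4->19, 5->17, 6->11), giving [6, 9, 19, 17, 11]. So sub = [6, 9, 19, 17, 11]. sub has length 5. The slice sub[::3] selects indices [0, 3] (0->6, 3->17), giving [6, 17].

[6, 17]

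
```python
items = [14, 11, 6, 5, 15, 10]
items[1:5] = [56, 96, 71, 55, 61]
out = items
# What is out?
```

items starts as [14, 11, 6, 5, 15, 10] (length 6). The slice items[1:5] covers indices [1, 2, 3, 4] with values [11, 6, 5, 15]. Replacing that slice with [56, 96, 71, 55, 61] (different length) produces [14, 56, 96, 71, 55, 61, 10].

[14, 56, 96, 71, 55, 61, 10]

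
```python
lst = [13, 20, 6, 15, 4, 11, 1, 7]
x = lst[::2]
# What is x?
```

lst has length 8. The slice lst[::2] selects indices [0, 2, 4, 6] (0->13, 2->6, 4->4, 6->1), giving [13, 6, 4, 1].

[13, 6, 4, 1]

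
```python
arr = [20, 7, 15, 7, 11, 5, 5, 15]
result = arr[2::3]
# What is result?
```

arr has length 8. The slice arr[2::3] selects indices [2, 5] (2->15, 5->5), giving [15, 5].

[15, 5]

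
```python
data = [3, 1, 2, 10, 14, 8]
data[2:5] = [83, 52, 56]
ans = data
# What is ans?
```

data starts as [3, 1, 2, 10, 14, 8] (length 6). The slice data[2:5] covers indices [2, 3, 4] with values [2, 10, 14]. Replacing that slice with [83, 52, 56] (same length) produces [3, 1, 83, 52, 56, 8].

[3, 1, 83, 52, 56, 8]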